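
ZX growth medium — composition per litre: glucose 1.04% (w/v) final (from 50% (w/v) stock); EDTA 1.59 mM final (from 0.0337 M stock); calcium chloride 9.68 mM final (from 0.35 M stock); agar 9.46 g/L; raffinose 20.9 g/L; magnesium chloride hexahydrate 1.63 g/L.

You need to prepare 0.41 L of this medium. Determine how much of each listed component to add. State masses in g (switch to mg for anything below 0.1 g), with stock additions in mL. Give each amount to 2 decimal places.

Scale factor relative to 1 L: 0.41.
glucose: V = C2·V2/C1 = 1.04% ÷ 50% × 410 mL = 8.53 mL
EDTA: C1V1 = C2V2 → 1.59 mM × 410 mL ÷ 33.7 mM = 19.34 mL
calcium chloride: C1V1 = C2V2 → 9.68 mM × 410 mL ÷ 350 mM = 11.34 mL
agar: 9.46 g/L × 0.41 L = 3.88 g
raffinose: 20.9 g/L × 0.41 L = 8.57 g
magnesium chloride hexahydrate: 1.63 g/L × 0.41 L = 0.67 g

glucose 8.53 mL; EDTA 19.34 mL; calcium chloride 11.34 mL; agar 3.88 g; raffinose 8.57 g; magnesium chloride hexahydrate 0.67 g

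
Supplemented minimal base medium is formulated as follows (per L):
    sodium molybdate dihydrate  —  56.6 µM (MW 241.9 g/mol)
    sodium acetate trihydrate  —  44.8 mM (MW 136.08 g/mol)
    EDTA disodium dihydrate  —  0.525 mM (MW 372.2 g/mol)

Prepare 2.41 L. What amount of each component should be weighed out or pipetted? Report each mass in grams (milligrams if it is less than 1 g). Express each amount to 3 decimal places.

sodium molybdate dihydrate 32.997 mg; sodium acetate trihydrate 14.692 g; EDTA disodium dihydrate 470.926 mg

Working volume: 2.41 L.
sodium molybdate dihydrate: 56.6 µmol/L × 241.9 g/mol × 2.41 L ÷ 1000 = 32.997 mg
sodium acetate trihydrate: 44.8 mmol/L × 136.08 g/mol × 2.41 L ÷ 1000 = 14.692 g
EDTA disodium dihydrate: 0.525 mmol/L × 372.2 mg/mmol × 2.41 L = 470.926 mg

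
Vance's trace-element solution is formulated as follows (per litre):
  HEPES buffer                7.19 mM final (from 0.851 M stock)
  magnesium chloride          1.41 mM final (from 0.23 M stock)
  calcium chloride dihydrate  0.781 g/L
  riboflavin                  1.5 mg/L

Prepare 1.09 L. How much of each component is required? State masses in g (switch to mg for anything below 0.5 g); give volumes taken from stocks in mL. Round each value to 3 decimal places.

Scale factor relative to 1 L: 1.09.
HEPES buffer: V = C2·V2/C1 = 7.19 mM × 1090 mL ÷ 851 mM = 9.209 mL
magnesium chloride: V = C2·V2/C1 = 1.41 mM × 1090 mL ÷ 230 mM = 6.682 mL
calcium chloride dihydrate: 0.781 g/L × 1.09 L = 0.851 g
riboflavin: 1.5 mg/L × 1.09 L = 1.635 mg

HEPES buffer 9.209 mL; magnesium chloride 6.682 mL; calcium chloride dihydrate 0.851 g; riboflavin 1.635 mg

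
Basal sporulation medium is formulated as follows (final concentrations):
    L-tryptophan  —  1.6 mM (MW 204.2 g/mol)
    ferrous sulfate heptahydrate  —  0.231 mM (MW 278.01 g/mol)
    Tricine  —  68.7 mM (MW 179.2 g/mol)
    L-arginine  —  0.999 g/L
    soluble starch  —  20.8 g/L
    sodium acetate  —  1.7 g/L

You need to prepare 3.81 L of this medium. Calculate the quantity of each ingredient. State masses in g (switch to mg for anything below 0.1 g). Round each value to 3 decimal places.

L-tryptophan 1.245 g; ferrous sulfate heptahydrate 0.245 g; Tricine 46.905 g; L-arginine 3.806 g; soluble starch 79.248 g; sodium acetate 6.477 g

Scale factor relative to 1 L: 3.81.
L-tryptophan: 1.6 mmol/L × 204.2 g/mol × 3.81 L ÷ 1000 = 1.245 g
ferrous sulfate heptahydrate: 0.231 mmol/L × 278.01 g/mol × 3.81 L ÷ 1000 = 0.245 g
Tricine: 68.7 mmol/L × 179.2 g/mol × 3.81 L ÷ 1000 = 46.905 g
L-arginine: 0.999 g/L × 3.81 L = 3.806 g
soluble starch: 20.8 g/L × 3.81 L = 79.248 g
sodium acetate: 1.7 g/L × 3.81 L = 6.477 g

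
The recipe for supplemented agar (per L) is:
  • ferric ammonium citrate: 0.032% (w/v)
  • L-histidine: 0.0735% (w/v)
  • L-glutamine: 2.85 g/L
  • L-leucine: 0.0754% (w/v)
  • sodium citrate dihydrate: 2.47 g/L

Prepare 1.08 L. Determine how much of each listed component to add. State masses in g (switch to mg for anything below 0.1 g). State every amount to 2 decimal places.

Working volume: 1.08 L.
ferric ammonium citrate: 0.032 g per 100 mL × 1080 mL ÷ 100 = 0.35 g
L-histidine: 0.0735% w/v = 0.735 g/L → 0.735 × 1.08 L = 0.79 g
L-glutamine: 2.85 g/L × 1.08 L = 3.08 g
L-leucine: 0.0754% w/v = 0.754 g/L → 0.754 × 1.08 L = 0.81 g
sodium citrate dihydrate: 2.47 g/L × 1.08 L = 2.67 g

ferric ammonium citrate 0.35 g; L-histidine 0.79 g; L-glutamine 3.08 g; L-leucine 0.81 g; sodium citrate dihydrate 2.67 g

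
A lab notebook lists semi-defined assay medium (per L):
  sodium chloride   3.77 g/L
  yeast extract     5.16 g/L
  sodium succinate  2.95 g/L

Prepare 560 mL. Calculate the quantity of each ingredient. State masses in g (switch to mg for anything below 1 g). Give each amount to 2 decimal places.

Scale factor relative to 1 L: 0.56.
sodium chloride: 3.77 g/L × 0.56 L = 2.11 g
yeast extract: 5.16 g/L × 0.56 L = 2.89 g
sodium succinate: 2.95 g/L × 0.56 L = 1.65 g

sodium chloride 2.11 g; yeast extract 2.89 g; sodium succinate 1.65 g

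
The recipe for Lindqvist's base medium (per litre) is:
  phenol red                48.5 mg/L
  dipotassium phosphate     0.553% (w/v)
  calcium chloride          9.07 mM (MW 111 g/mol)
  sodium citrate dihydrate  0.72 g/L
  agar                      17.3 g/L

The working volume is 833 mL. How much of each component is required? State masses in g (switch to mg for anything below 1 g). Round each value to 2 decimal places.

phenol red 40.40 mg; dipotassium phosphate 4.61 g; calcium chloride 838.64 mg; sodium citrate dihydrate 599.76 mg; agar 14.41 g

Target volume = 833 mL = 0.833 L.
phenol red: 48.5 mg/L × 0.833 L = 40.40 mg
dipotassium phosphate: 0.553% w/v = 5.53 g/L → 5.53 × 0.833 L = 4.61 g
calcium chloride: 9.07 mmol/L × 111 mg/mmol × 0.833 L = 838.64 mg
sodium citrate dihydrate: 0.72 g/L × 0.833 L = 0.59976 g = 599.76 mg
agar: 17.3 g/L × 0.833 L = 14.41 g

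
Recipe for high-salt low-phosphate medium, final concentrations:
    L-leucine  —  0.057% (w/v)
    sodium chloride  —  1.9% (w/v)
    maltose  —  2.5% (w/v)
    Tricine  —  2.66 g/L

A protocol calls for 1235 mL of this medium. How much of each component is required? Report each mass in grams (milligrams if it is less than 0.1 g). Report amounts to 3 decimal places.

Scale factor relative to 1 L: 1.235.
L-leucine: 0.057% w/v = 0.57 g/L → 0.57 × 1.235 L = 0.704 g
sodium chloride: 1.9% w/v = 19 g/L → 19 × 1.235 L = 23.465 g
maltose: 2.5 g per 100 mL × 1235 mL ÷ 100 = 30.875 g
Tricine: 2.66 g/L × 1.235 L = 3.285 g

L-leucine 0.704 g; sodium chloride 23.465 g; maltose 30.875 g; Tricine 3.285 g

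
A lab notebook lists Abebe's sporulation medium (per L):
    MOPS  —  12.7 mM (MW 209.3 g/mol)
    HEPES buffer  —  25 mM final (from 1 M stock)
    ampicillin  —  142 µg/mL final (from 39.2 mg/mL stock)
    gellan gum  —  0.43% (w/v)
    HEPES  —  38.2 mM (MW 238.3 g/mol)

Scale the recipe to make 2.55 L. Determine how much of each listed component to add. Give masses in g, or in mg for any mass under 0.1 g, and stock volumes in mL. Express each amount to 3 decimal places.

MOPS 6.778 g; HEPES buffer 63.750 mL; ampicillin 9.237 mL; gellan gum 10.965 g; HEPES 23.213 g

Scale factor relative to 1 L: 2.55.
MOPS: 12.7 mmol/L × 209.3 g/mol × 2.55 L ÷ 1000 = 6.778 g
HEPES buffer: V = C2·V2/C1 = 25 mM × 2550 mL ÷ 1000 mM = 63.750 mL
ampicillin: C1V1 = C2V2 → 142 µg/mL × 2550 mL ÷ 39200 µg/mL = 9.237 mL
gellan gum: 0.43% w/v = 4.3 g/L → 4.3 × 2.55 L = 10.965 g
HEPES: 38.2 mmol/L × 238.3 g/mol × 2.55 L ÷ 1000 = 23.213 g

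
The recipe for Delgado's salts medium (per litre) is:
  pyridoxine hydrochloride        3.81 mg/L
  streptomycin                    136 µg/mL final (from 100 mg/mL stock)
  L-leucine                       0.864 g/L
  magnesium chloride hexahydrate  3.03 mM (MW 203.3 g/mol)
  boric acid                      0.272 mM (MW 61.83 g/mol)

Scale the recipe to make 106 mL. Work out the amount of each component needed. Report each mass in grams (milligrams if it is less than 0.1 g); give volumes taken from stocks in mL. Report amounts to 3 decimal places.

Working volume: 106 mL = 0.106 L.
pyridoxine hydrochloride: 3.81 mg/L × 0.106 L = 0.404 mg
streptomycin: dilute stock: 136 µg/mL × 106 mL ÷ 100000 µg/mL = 0.144 mL
L-leucine: 0.864 g/L × 0.106 L = 0.091584 g = 91.584 mg
magnesium chloride hexahydrate: 3.03 mmol/L × 203.3 mg/mmol × 0.106 L = 65.296 mg
boric acid: 0.272 mmol/L × 61.83 mg/mmol × 0.106 L = 1.783 mg

pyridoxine hydrochloride 0.404 mg; streptomycin 0.144 mL; L-leucine 91.584 mg; magnesium chloride hexahydrate 65.296 mg; boric acid 1.783 mg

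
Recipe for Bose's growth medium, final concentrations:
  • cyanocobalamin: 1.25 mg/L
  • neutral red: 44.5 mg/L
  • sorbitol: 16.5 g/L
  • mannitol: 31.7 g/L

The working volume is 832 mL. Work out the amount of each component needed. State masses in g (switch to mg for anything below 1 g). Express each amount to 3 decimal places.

cyanocobalamin 1.040 mg; neutral red 37.024 mg; sorbitol 13.728 g; mannitol 26.374 g

Target volume = 832 mL = 0.832 L.
cyanocobalamin: 1.25 mg/L × 0.832 L = 1.040 mg
neutral red: 44.5 mg/L × 0.832 L = 37.024 mg
sorbitol: 16.5 g/L × 0.832 L = 13.728 g
mannitol: 31.7 g/L × 0.832 L = 26.374 g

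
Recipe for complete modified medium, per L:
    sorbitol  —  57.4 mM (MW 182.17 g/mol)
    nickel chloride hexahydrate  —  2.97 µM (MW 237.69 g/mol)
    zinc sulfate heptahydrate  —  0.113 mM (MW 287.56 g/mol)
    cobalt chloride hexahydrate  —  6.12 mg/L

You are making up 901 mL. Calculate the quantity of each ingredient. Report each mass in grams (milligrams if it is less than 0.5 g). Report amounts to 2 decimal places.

sorbitol 9.42 g; nickel chloride hexahydrate 0.64 mg; zinc sulfate heptahydrate 29.28 mg; cobalt chloride hexahydrate 5.51 mg

Target volume = 901 mL = 0.901 L.
sorbitol: 57.4 mmol/L × 182.17 g/mol × 0.901 L ÷ 1000 = 9.42 g
nickel chloride hexahydrate: 2.97 µmol/L × 237.69 g/mol × 0.901 L ÷ 1000 = 0.64 mg
zinc sulfate heptahydrate: 0.113 mmol/L × 287.56 mg/mmol × 0.901 L = 29.28 mg
cobalt chloride hexahydrate: 6.12 mg/L × 0.901 L = 5.51 mg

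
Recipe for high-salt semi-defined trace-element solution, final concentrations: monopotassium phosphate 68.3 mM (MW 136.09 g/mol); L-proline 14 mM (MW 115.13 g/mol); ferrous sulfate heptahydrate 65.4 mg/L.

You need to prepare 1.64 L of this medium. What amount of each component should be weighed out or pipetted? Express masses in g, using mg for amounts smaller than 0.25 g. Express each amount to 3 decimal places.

Working volume: 1.64 L.
monopotassium phosphate: 68.3 mmol/L × 136.09 g/mol × 1.64 L ÷ 1000 = 15.244 g
L-proline: 14 mmol/L × 115.13 g/mol × 1.64 L ÷ 1000 = 2.643 g
ferrous sulfate heptahydrate: 65.4 mg/L × 1.64 L = 107.256 mg

monopotassium phosphate 15.244 g; L-proline 2.643 g; ferrous sulfate heptahydrate 107.256 mg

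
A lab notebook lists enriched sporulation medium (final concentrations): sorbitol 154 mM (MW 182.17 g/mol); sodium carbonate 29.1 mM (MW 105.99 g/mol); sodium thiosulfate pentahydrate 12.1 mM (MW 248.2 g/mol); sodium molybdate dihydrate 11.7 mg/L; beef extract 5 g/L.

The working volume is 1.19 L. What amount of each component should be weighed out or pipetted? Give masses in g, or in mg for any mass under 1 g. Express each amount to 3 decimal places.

sorbitol 33.384 g; sodium carbonate 3.670 g; sodium thiosulfate pentahydrate 3.574 g; sodium molybdate dihydrate 13.923 mg; beef extract 5.950 g

Scale factor relative to 1 L: 1.19.
sorbitol: 154 mmol/L × 182.17 g/mol × 1.19 L ÷ 1000 = 33.384 g
sodium carbonate: 29.1 mmol/L × 105.99 g/mol × 1.19 L ÷ 1000 = 3.670 g
sodium thiosulfate pentahydrate: 12.1 mmol/L × 248.2 g/mol × 1.19 L ÷ 1000 = 3.574 g
sodium molybdate dihydrate: 11.7 mg/L × 1.19 L = 13.923 mg
beef extract: 5 g/L × 1.19 L = 5.950 g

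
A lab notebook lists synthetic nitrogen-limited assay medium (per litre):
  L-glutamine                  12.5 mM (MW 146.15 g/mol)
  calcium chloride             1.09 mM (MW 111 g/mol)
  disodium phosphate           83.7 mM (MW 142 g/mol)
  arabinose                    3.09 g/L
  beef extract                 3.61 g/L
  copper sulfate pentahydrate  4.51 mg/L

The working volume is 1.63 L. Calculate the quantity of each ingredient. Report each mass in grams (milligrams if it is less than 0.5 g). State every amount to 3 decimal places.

L-glutamine 2.978 g; calcium chloride 197.214 mg; disodium phosphate 19.373 g; arabinose 5.037 g; beef extract 5.884 g; copper sulfate pentahydrate 7.351 mg

Scale factor relative to 1 L: 1.63.
L-glutamine: 12.5 mmol/L × 146.15 g/mol × 1.63 L ÷ 1000 = 2.978 g
calcium chloride: 1.09 mmol/L × 111 mg/mmol × 1.63 L = 197.214 mg
disodium phosphate: 83.7 mmol/L × 142 g/mol × 1.63 L ÷ 1000 = 19.373 g
arabinose: 3.09 g/L × 1.63 L = 5.037 g
beef extract: 3.61 g/L × 1.63 L = 5.884 g
copper sulfate pentahydrate: 4.51 mg/L × 1.63 L = 7.351 mg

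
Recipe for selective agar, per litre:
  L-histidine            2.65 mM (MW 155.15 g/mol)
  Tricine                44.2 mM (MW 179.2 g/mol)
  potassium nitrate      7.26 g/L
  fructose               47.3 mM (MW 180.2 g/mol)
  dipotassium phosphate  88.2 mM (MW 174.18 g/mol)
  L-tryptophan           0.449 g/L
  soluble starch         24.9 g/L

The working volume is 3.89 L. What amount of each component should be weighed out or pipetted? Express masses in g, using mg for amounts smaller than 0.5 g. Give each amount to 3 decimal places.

Scale factor relative to 1 L: 3.89.
L-histidine: 2.65 mmol/L × 155.15 g/mol × 3.89 L ÷ 1000 = 1.599 g
Tricine: 44.2 mmol/L × 179.2 g/mol × 3.89 L ÷ 1000 = 30.811 g
potassium nitrate: 7.26 g/L × 3.89 L = 28.241 g
fructose: 47.3 mmol/L × 180.2 g/mol × 3.89 L ÷ 1000 = 33.156 g
dipotassium phosphate: 88.2 mmol/L × 174.18 g/mol × 3.89 L ÷ 1000 = 59.761 g
L-tryptophan: 0.449 g/L × 3.89 L = 1.747 g
soluble starch: 24.9 g/L × 3.89 L = 96.861 g

L-histidine 1.599 g; Tricine 30.811 g; potassium nitrate 28.241 g; fructose 33.156 g; dipotassium phosphate 59.761 g; L-tryptophan 1.747 g; soluble starch 96.861 g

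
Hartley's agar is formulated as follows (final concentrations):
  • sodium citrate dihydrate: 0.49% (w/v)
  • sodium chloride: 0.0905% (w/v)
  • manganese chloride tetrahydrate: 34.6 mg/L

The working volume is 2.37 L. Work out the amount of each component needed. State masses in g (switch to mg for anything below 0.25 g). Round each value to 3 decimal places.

sodium citrate dihydrate 11.613 g; sodium chloride 2.145 g; manganese chloride tetrahydrate 82.002 mg

Scale factor relative to 1 L: 2.37.
sodium citrate dihydrate: 0.49 g per 100 mL × 2370 mL ÷ 100 = 11.613 g
sodium chloride: 0.0905 g per 100 mL × 2370 mL ÷ 100 = 2.145 g
manganese chloride tetrahydrate: 34.6 mg/L × 2.37 L = 82.002 mg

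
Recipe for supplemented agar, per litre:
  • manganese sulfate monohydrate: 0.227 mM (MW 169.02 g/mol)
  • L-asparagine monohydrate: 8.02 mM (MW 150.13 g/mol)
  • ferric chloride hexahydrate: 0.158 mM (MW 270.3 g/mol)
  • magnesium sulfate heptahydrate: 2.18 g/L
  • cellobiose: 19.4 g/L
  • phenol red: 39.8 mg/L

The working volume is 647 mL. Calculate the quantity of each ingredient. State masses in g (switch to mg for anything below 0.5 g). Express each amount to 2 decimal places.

manganese sulfate monohydrate 24.82 mg; L-asparagine monohydrate 0.78 g; ferric chloride hexahydrate 27.63 mg; magnesium sulfate heptahydrate 1.41 g; cellobiose 12.55 g; phenol red 25.75 mg

Target volume = 647 mL = 0.647 L.
manganese sulfate monohydrate: 0.227 mmol/L × 169.02 mg/mmol × 0.647 L = 24.82 mg
L-asparagine monohydrate: 8.02 mmol/L × 150.13 g/mol × 0.647 L ÷ 1000 = 0.78 g
ferric chloride hexahydrate: 0.158 mmol/L × 270.3 mg/mmol × 0.647 L = 27.63 mg
magnesium sulfate heptahydrate: 2.18 g/L × 0.647 L = 1.41 g
cellobiose: 19.4 g/L × 0.647 L = 12.55 g
phenol red: 39.8 mg/L × 0.647 L = 25.75 mg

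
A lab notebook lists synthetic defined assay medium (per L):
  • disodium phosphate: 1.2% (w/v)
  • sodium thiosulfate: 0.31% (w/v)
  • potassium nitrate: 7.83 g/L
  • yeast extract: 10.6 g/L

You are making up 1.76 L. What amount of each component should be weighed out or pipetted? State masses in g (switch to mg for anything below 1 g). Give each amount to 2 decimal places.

disodium phosphate 21.12 g; sodium thiosulfate 5.46 g; potassium nitrate 13.78 g; yeast extract 18.66 g

Scale factor relative to 1 L: 1.76.
disodium phosphate: 1.2 g per 100 mL × 1760 mL ÷ 100 = 21.12 g
sodium thiosulfate: 0.31 g per 100 mL × 1760 mL ÷ 100 = 5.46 g
potassium nitrate: 7.83 g/L × 1.76 L = 13.78 g
yeast extract: 10.6 g/L × 1.76 L = 18.66 g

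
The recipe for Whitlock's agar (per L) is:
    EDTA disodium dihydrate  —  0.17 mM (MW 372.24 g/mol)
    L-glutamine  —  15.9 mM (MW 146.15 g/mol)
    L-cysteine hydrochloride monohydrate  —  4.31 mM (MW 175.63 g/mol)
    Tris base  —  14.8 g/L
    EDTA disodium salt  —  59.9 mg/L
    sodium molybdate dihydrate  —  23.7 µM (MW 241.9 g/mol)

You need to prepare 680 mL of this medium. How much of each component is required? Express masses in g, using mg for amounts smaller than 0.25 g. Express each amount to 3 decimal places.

Working volume: 680 mL = 0.68 L.
EDTA disodium dihydrate: 0.17 mmol/L × 372.24 mg/mmol × 0.68 L = 43.031 mg
L-glutamine: 15.9 mmol/L × 146.15 g/mol × 0.68 L ÷ 1000 = 1.580 g
L-cysteine hydrochloride monohydrate: 4.31 mmol/L × 175.63 g/mol × 0.68 L ÷ 1000 = 0.515 g
Tris base: 14.8 g/L × 0.68 L = 10.064 g
EDTA disodium salt: 59.9 mg/L × 0.68 L = 40.732 mg
sodium molybdate dihydrate: 23.7 µmol/L × 241.9 g/mol × 0.68 L ÷ 1000 = 3.898 mg

EDTA disodium dihydrate 43.031 mg; L-glutamine 1.580 g; L-cysteine hydrochloride monohydrate 0.515 g; Tris base 10.064 g; EDTA disodium salt 40.732 mg; sodium molybdate dihydrate 3.898 mg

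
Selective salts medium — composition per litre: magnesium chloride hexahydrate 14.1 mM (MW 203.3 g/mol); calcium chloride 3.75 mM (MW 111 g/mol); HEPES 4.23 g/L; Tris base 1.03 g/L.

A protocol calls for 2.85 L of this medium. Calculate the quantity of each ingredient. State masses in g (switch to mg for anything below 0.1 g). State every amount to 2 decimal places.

Working volume: 2.85 L.
magnesium chloride hexahydrate: 14.1 mmol/L × 203.3 g/mol × 2.85 L ÷ 1000 = 8.17 g
calcium chloride: 3.75 mmol/L × 111 g/mol × 2.85 L ÷ 1000 = 1.19 g
HEPES: 4.23 g/L × 2.85 L = 12.06 g
Tris base: 1.03 g/L × 2.85 L = 2.94 g

magnesium chloride hexahydrate 8.17 g; calcium chloride 1.19 g; HEPES 12.06 g; Tris base 2.94 g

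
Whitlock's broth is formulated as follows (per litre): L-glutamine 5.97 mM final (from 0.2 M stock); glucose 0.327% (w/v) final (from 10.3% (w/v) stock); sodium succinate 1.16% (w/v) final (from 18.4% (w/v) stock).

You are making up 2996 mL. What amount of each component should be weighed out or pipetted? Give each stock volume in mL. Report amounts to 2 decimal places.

Target volume = 2996 mL = 2.996 L.
L-glutamine: C1V1 = C2V2 → 5.97 mM × 2996 mL ÷ 200 mM = 89.43 mL
glucose: C1V1 = C2V2 → 0.327% ÷ 10.3% × 2996 mL = 95.12 mL
sodium succinate: dilute stock: 1.16% ÷ 18.4% × 2996 mL = 188.88 mL

L-glutamine 89.43 mL; glucose 95.12 mL; sodium succinate 188.88 mL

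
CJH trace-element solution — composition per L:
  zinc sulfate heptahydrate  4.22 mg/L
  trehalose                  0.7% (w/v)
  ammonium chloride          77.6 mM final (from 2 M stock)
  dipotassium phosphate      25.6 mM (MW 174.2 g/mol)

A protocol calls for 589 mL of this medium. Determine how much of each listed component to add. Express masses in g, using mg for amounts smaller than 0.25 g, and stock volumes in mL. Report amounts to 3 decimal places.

Scale factor relative to 1 L: 0.589.
zinc sulfate heptahydrate: 4.22 mg/L × 0.589 L = 2.486 mg
trehalose: 0.7 g per 100 mL × 589 mL ÷ 100 = 4.123 g
ammonium chloride: C1V1 = C2V2 → 77.6 mM × 589 mL ÷ 2000 mM = 22.853 mL
dipotassium phosphate: 25.6 mmol/L × 174.2 g/mol × 0.589 L ÷ 1000 = 2.627 g

zinc sulfate heptahydrate 2.486 mg; trehalose 4.123 g; ammonium chloride 22.853 mL; dipotassium phosphate 2.627 g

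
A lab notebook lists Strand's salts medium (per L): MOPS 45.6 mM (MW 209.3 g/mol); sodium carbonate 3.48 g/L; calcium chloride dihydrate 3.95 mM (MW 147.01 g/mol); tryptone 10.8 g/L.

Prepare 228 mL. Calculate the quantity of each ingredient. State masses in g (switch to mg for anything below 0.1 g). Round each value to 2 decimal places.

Scale factor relative to 1 L: 0.228.
MOPS: 45.6 mmol/L × 209.3 g/mol × 0.228 L ÷ 1000 = 2.18 g
sodium carbonate: 3.48 g/L × 0.228 L = 0.79 g
calcium chloride dihydrate: 3.95 mmol/L × 147.01 g/mol × 0.228 L ÷ 1000 = 0.13 g
tryptone: 10.8 g/L × 0.228 L = 2.46 g

MOPS 2.18 g; sodium carbonate 0.79 g; calcium chloride dihydrate 0.13 g; tryptone 2.46 g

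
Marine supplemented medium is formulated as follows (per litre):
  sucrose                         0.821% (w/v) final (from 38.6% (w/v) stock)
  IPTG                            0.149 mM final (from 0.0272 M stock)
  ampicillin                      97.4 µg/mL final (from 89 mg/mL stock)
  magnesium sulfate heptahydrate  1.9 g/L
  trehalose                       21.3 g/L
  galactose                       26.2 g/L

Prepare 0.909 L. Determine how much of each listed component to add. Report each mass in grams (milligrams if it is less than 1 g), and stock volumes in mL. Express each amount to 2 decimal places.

sucrose 19.33 mL; IPTG 4.98 mL; ampicillin 0.99 mL; magnesium sulfate heptahydrate 1.73 g; trehalose 19.36 g; galactose 23.82 g

Working volume: 0.909 L.
sucrose: V = C2·V2/C1 = 0.821% ÷ 38.6% × 909 mL = 19.33 mL
IPTG: dilute stock: 0.149 mM × 909 mL ÷ 27.2 mM = 4.98 mL
ampicillin: C1V1 = C2V2 → 97.4 µg/mL × 909 mL ÷ 89000 µg/mL = 0.99 mL
magnesium sulfate heptahydrate: 1.9 g/L × 0.909 L = 1.73 g
trehalose: 21.3 g/L × 0.909 L = 19.36 g
galactose: 26.2 g/L × 0.909 L = 23.82 g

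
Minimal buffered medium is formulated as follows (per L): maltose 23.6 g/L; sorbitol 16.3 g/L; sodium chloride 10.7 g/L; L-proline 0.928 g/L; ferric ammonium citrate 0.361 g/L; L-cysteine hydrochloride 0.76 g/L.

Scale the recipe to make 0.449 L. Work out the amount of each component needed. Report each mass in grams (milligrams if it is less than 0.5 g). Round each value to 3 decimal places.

Scale factor relative to 1 L: 0.449.
maltose: 23.6 g/L × 0.449 L = 10.596 g
sorbitol: 16.3 g/L × 0.449 L = 7.319 g
sodium chloride: 10.7 g/L × 0.449 L = 4.804 g
L-proline: 0.928 g/L × 0.449 L = 0.416672 g = 416.672 mg
ferric ammonium citrate: 0.361 g/L × 0.449 L = 0.162089 g = 162.089 mg
L-cysteine hydrochloride: 0.76 g/L × 0.449 L = 0.34124 g = 341.240 mg

maltose 10.596 g; sorbitol 7.319 g; sodium chloride 4.804 g; L-proline 416.672 mg; ferric ammonium citrate 162.089 mg; L-cysteine hydrochloride 341.240 mg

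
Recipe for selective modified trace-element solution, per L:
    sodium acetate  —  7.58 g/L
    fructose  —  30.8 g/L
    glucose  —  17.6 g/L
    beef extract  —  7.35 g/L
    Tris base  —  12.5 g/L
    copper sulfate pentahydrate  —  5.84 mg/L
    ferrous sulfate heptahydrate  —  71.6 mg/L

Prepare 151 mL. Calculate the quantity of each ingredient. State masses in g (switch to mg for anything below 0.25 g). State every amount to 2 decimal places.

sodium acetate 1.14 g; fructose 4.65 g; glucose 2.66 g; beef extract 1.11 g; Tris base 1.89 g; copper sulfate pentahydrate 0.88 mg; ferrous sulfate heptahydrate 10.81 mg

Target volume = 151 mL = 0.151 L.
sodium acetate: 7.58 g/L × 0.151 L = 1.14 g
fructose: 30.8 g/L × 0.151 L = 4.65 g
glucose: 17.6 g/L × 0.151 L = 2.66 g
beef extract: 7.35 g/L × 0.151 L = 1.11 g
Tris base: 12.5 g/L × 0.151 L = 1.89 g
copper sulfate pentahydrate: 5.84 mg/L × 0.151 L = 0.88 mg
ferrous sulfate heptahydrate: 71.6 mg/L × 0.151 L = 10.81 mg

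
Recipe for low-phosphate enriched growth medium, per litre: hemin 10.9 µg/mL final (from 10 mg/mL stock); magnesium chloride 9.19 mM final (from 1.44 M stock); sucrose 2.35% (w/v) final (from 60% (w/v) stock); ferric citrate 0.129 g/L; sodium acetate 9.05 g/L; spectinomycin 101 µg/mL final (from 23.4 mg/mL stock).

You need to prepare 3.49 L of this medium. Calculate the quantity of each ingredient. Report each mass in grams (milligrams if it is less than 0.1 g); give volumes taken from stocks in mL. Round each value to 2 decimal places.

Scale factor relative to 1 L: 3.49.
hemin: dilute stock: 10.9 µg/mL × 3490 mL ÷ 10000 µg/mL = 3.80 mL
magnesium chloride: dilute stock: 9.19 mM × 3490 mL ÷ 1440 mM = 22.27 mL
sucrose: dilute stock: 2.35% ÷ 60% × 3490 mL = 136.69 mL
ferric citrate: 0.129 g/L × 3.49 L = 0.45 g
sodium acetate: 9.05 g/L × 3.49 L = 31.58 g
spectinomycin: C1V1 = C2V2 → 101 µg/mL × 3490 mL ÷ 23400 µg/mL = 15.06 mL

hemin 3.80 mL; magnesium chloride 22.27 mL; sucrose 136.69 mL; ferric citrate 0.45 g; sodium acetate 31.58 g; spectinomycin 15.06 mL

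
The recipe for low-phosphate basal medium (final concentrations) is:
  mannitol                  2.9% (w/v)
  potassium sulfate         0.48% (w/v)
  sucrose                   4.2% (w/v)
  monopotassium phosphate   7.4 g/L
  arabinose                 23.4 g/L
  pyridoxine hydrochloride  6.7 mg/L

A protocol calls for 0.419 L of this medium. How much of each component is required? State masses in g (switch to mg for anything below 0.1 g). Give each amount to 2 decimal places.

mannitol 12.15 g; potassium sulfate 2.01 g; sucrose 17.60 g; monopotassium phosphate 3.10 g; arabinose 9.80 g; pyridoxine hydrochloride 2.81 mg

Working volume: 0.419 L.
mannitol: 2.9% w/v = 29 g/L → 29 × 0.419 L = 12.15 g
potassium sulfate: 0.48 g per 100 mL × 419 mL ÷ 100 = 2.01 g
sucrose: 4.2 g per 100 mL × 419 mL ÷ 100 = 17.60 g
monopotassium phosphate: 7.4 g/L × 0.419 L = 3.10 g
arabinose: 23.4 g/L × 0.419 L = 9.80 g
pyridoxine hydrochloride: 6.7 mg/L × 0.419 L = 2.81 mg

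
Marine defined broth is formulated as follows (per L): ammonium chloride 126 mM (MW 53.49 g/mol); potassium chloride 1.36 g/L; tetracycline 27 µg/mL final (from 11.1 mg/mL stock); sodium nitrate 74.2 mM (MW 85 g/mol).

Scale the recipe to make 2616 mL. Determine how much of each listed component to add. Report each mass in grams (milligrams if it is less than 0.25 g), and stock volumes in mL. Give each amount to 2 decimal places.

ammonium chloride 17.63 g; potassium chloride 3.56 g; tetracycline 6.36 mL; sodium nitrate 16.50 g

Target volume = 2616 mL = 2.616 L.
ammonium chloride: 126 mmol/L × 53.49 g/mol × 2.616 L ÷ 1000 = 17.63 g
potassium chloride: 1.36 g/L × 2.616 L = 3.56 g
tetracycline: V = C2·V2/C1 = 27 µg/mL × 2616 mL ÷ 11100 µg/mL = 6.36 mL
sodium nitrate: 74.2 mmol/L × 85 g/mol × 2.616 L ÷ 1000 = 16.50 g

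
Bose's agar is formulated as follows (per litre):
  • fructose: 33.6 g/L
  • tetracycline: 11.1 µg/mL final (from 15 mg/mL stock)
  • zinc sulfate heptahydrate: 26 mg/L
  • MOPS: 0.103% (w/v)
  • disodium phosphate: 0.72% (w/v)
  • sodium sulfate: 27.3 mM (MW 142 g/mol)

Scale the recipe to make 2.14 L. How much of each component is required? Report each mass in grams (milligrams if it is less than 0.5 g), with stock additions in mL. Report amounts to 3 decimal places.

fructose 71.904 g; tetracycline 1.584 mL; zinc sulfate heptahydrate 55.640 mg; MOPS 2.204 g; disodium phosphate 15.408 g; sodium sulfate 8.296 g

Scale factor relative to 1 L: 2.14.
fructose: 33.6 g/L × 2.14 L = 71.904 g
tetracycline: V = C2·V2/C1 = 11.1 µg/mL × 2140 mL ÷ 15000 µg/mL = 1.584 mL
zinc sulfate heptahydrate: 26 mg/L × 2.14 L = 55.640 mg
MOPS: 0.103% w/v = 1.03 g/L → 1.03 × 2.14 L = 2.204 g
disodium phosphate: 0.72% w/v = 7.2 g/L → 7.2 × 2.14 L = 15.408 g
sodium sulfate: 27.3 mmol/L × 142 g/mol × 2.14 L ÷ 1000 = 8.296 g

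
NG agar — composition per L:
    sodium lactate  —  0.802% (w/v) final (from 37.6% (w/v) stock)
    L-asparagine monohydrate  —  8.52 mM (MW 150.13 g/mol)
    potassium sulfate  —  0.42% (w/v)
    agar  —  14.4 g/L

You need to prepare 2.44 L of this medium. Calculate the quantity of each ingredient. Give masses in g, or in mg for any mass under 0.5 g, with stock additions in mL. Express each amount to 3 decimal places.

sodium lactate 52.045 mL; L-asparagine monohydrate 3.121 g; potassium sulfate 10.248 g; agar 35.136 g

Scale factor relative to 1 L: 2.44.
sodium lactate: dilute stock: 0.802% ÷ 37.6% × 2440 mL = 52.045 mL
L-asparagine monohydrate: 8.52 mmol/L × 150.13 g/mol × 2.44 L ÷ 1000 = 3.121 g
potassium sulfate: 0.42 g per 100 mL × 2440 mL ÷ 100 = 10.248 g
agar: 14.4 g/L × 2.44 L = 35.136 g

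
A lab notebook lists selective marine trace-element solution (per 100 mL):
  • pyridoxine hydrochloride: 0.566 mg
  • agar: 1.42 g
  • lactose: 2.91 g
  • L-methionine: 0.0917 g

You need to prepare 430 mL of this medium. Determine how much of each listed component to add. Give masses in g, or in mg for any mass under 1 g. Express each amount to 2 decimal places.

pyridoxine hydrochloride 2.43 mg; agar 6.11 g; lactose 12.51 g; L-methionine 394.31 mg

Ratio of target to recipe volume: 430 / 100 = 4.3.
pyridoxine hydrochloride: 0.566 mg × (430 mL / 100 mL) = 2.43 mg
agar: 1.42 g × (430 mL / 100 mL) = 6.11 g
lactose: 2.91 g × (430 mL / 100 mL) = 12.51 g
L-methionine: 0.0917 g × (430 mL / 100 mL) = 0.39431 g = 394.31 mg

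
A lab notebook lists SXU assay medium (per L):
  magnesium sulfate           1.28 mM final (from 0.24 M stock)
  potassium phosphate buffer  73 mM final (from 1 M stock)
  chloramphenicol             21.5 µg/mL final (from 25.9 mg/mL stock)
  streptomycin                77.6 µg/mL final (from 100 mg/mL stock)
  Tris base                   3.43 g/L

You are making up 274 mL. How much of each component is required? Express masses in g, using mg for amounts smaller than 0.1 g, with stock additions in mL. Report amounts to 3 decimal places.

magnesium sulfate 1.461 mL; potassium phosphate buffer 20.002 mL; chloramphenicol 0.227 mL; streptomycin 0.213 mL; Tris base 0.940 g

Scale factor relative to 1 L: 0.274.
magnesium sulfate: C1V1 = C2V2 → 1.28 mM × 274 mL ÷ 240 mM = 1.461 mL
potassium phosphate buffer: C1V1 = C2V2 → 73 mM × 274 mL ÷ 1000 mM = 20.002 mL
chloramphenicol: V = C2·V2/C1 = 21.5 µg/mL × 274 mL ÷ 25900 µg/mL = 0.227 mL
streptomycin: C1V1 = C2V2 → 77.6 µg/mL × 274 mL ÷ 100000 µg/mL = 0.213 mL
Tris base: 3.43 g/L × 0.274 L = 0.940 g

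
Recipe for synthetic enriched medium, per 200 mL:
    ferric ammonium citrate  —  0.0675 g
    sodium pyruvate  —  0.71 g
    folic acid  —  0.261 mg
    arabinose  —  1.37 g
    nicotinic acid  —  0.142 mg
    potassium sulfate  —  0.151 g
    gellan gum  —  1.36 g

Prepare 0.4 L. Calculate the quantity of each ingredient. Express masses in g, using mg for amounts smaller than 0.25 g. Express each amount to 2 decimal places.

ferric ammonium citrate 135.00 mg; sodium pyruvate 1.42 g; folic acid 0.52 mg; arabinose 2.74 g; nicotinic acid 0.28 mg; potassium sulfate 0.30 g; gellan gum 2.72 g

Ratio of target to recipe volume: 400 / 200 = 2.
ferric ammonium citrate: 0.0675 g × (400 mL / 200 mL) = 0.135 g = 135.00 mg
sodium pyruvate: 0.71 g × (400 mL / 200 mL) = 1.42 g
folic acid: 0.261 mg × (400 mL / 200 mL) = 0.52 mg
arabinose: 1.37 g × (400 mL / 200 mL) = 2.74 g
nicotinic acid: 0.142 mg × (400 mL / 200 mL) = 0.28 mg
potassium sulfate: 0.151 g × (400 mL / 200 mL) = 0.30 g
gellan gum: 1.36 g × (400 mL / 200 mL) = 2.72 g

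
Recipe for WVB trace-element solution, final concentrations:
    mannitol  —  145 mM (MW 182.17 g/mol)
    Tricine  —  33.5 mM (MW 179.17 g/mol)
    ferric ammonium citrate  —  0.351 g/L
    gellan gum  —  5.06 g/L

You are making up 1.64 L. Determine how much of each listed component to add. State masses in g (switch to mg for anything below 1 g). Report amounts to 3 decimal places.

mannitol 43.320 g; Tricine 9.844 g; ferric ammonium citrate 575.640 mg; gellan gum 8.298 g

Scale factor relative to 1 L: 1.64.
mannitol: 145 mmol/L × 182.17 g/mol × 1.64 L ÷ 1000 = 43.320 g
Tricine: 33.5 mmol/L × 179.17 g/mol × 1.64 L ÷ 1000 = 9.844 g
ferric ammonium citrate: 0.351 g/L × 1.64 L = 0.57564 g = 575.640 mg
gellan gum: 5.06 g/L × 1.64 L = 8.298 g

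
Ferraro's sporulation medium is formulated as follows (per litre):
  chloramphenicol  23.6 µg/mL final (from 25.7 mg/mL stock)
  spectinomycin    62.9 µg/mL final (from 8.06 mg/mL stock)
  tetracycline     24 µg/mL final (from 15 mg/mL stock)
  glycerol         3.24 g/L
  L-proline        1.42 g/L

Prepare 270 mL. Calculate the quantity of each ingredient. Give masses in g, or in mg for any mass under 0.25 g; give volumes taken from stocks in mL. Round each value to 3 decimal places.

chloramphenicol 0.248 mL; spectinomycin 2.107 mL; tetracycline 0.432 mL; glycerol 0.875 g; L-proline 0.383 g

Scale factor relative to 1 L: 0.27.
chloramphenicol: dilute stock: 23.6 µg/mL × 270 mL ÷ 25700 µg/mL = 0.248 mL
spectinomycin: dilute stock: 62.9 µg/mL × 270 mL ÷ 8060 µg/mL = 2.107 mL
tetracycline: C1V1 = C2V2 → 24 µg/mL × 270 mL ÷ 15000 µg/mL = 0.432 mL
glycerol: 3.24 g/L × 0.27 L = 0.875 g
L-proline: 1.42 g/L × 0.27 L = 0.383 g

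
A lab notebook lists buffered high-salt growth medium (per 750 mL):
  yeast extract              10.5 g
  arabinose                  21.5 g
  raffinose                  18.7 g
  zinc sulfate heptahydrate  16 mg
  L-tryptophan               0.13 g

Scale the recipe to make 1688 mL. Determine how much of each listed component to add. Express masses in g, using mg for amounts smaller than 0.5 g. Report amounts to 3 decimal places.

Scale factor = 1688 mL / 750 mL = 2.25067.
yeast extract: 10.5 g × (1688 mL / 750 mL) = 23.632 g
arabinose: 21.5 g × (1688 mL / 750 mL) = 48.389 g
raffinose: 18.7 g × (1688 mL / 750 mL) = 42.087 g
zinc sulfate heptahydrate: 16 mg × (1688 mL / 750 mL) = 36.011 mg
L-tryptophan: 0.13 g × (1688 mL / 750 mL) = 0.292587 g = 292.587 mg

yeast extract 23.632 g; arabinose 48.389 g; raffinose 42.087 g; zinc sulfate heptahydrate 36.011 mg; L-tryptophan 292.587 mg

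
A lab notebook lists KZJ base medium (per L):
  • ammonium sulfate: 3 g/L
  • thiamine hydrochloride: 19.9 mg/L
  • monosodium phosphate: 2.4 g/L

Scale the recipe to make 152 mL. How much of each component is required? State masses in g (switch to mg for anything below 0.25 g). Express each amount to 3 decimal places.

ammonium sulfate 0.456 g; thiamine hydrochloride 3.025 mg; monosodium phosphate 0.365 g

Scale factor relative to 1 L: 0.152.
ammonium sulfate: 3 g/L × 0.152 L = 0.456 g
thiamine hydrochloride: 19.9 mg/L × 0.152 L = 3.025 mg
monosodium phosphate: 2.4 g/L × 0.152 L = 0.365 g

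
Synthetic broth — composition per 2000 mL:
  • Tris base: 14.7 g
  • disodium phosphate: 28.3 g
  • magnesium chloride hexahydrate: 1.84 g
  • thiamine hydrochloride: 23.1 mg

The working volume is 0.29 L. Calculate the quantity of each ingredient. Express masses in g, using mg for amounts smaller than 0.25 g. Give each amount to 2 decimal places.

Tris base 2.13 g; disodium phosphate 4.10 g; magnesium chloride hexahydrate 0.27 g; thiamine hydrochloride 3.35 mg

Ratio of target to recipe volume: 290 / 2000 = 0.145.
Tris base: 14.7 g × (290 mL / 2000 mL) = 2.13 g
disodium phosphate: 28.3 g × (290 mL / 2000 mL) = 4.10 g
magnesium chloride hexahydrate: 1.84 g × (290 mL / 2000 mL) = 0.27 g
thiamine hydrochloride: 23.1 mg × (290 mL / 2000 mL) = 3.35 mg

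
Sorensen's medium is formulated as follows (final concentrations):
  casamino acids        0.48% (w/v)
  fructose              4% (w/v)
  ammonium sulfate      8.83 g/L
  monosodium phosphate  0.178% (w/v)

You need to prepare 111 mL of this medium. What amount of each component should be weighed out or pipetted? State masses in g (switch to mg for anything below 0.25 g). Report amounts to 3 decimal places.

Target volume = 111 mL = 0.111 L.
casamino acids: 0.48 g per 100 mL × 111 mL ÷ 100 = 0.533 g
fructose: 4% w/v = 40 g/L → 40 × 0.111 L = 4.440 g
ammonium sulfate: 8.83 g/L × 0.111 L = 0.980 g
monosodium phosphate: 0.178 g per 100 mL × 111 mL ÷ 100 = 0.19758 g = 197.580 mg

casamino acids 0.533 g; fructose 4.440 g; ammonium sulfate 0.980 g; monosodium phosphate 197.580 mg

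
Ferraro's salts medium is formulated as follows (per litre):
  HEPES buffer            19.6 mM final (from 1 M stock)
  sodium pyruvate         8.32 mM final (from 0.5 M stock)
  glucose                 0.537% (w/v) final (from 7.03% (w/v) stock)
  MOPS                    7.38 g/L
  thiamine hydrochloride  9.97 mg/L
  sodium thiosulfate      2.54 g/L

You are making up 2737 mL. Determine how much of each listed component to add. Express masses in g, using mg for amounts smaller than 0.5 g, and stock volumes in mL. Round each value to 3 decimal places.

Scale factor relative to 1 L: 2.737.
HEPES buffer: dilute stock: 19.6 mM × 2737 mL ÷ 1000 mM = 53.645 mL
sodium pyruvate: dilute stock: 8.32 mM × 2737 mL ÷ 500 mM = 45.544 mL
glucose: V = C2·V2/C1 = 0.537% ÷ 7.03% × 2737 mL = 209.071 mL
MOPS: 7.38 g/L × 2.737 L = 20.199 g
thiamine hydrochloride: 9.97 mg/L × 2.737 L = 27.288 mg
sodium thiosulfate: 2.54 g/L × 2.737 L = 6.952 g

HEPES buffer 53.645 mL; sodium pyruvate 45.544 mL; glucose 209.071 mL; MOPS 20.199 g; thiamine hydrochloride 27.288 mg; sodium thiosulfate 6.952 g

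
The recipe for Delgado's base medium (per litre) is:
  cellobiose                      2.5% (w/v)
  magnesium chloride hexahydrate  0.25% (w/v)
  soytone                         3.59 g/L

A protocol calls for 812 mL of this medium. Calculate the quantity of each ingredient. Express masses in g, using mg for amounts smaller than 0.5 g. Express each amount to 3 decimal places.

cellobiose 20.300 g; magnesium chloride hexahydrate 2.030 g; soytone 2.915 g

Working volume: 812 mL = 0.812 L.
cellobiose: 2.5 g per 100 mL × 812 mL ÷ 100 = 20.300 g
magnesium chloride hexahydrate: 0.25 g per 100 mL × 812 mL ÷ 100 = 2.030 g
soytone: 3.59 g/L × 0.812 L = 2.915 g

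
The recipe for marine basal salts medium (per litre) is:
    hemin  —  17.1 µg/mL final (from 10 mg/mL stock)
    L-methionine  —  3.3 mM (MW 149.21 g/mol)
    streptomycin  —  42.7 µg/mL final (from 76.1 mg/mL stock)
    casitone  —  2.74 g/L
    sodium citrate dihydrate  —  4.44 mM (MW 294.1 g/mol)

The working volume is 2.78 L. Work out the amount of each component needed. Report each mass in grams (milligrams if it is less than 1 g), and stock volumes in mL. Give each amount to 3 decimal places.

Working volume: 2.78 L.
hemin: dilute stock: 17.1 µg/mL × 2780 mL ÷ 10000 µg/mL = 4.754 mL
L-methionine: 3.3 mmol/L × 149.21 g/mol × 2.78 L ÷ 1000 = 1.369 g
streptomycin: V = C2·V2/C1 = 42.7 µg/mL × 2780 mL ÷ 76100 µg/mL = 1.560 mL
casitone: 2.74 g/L × 2.78 L = 7.617 g
sodium citrate dihydrate: 4.44 mmol/L × 294.1 g/mol × 2.78 L ÷ 1000 = 3.630 g

hemin 4.754 mL; L-methionine 1.369 g; streptomycin 1.560 mL; casitone 7.617 g; sodium citrate dihydrate 3.630 g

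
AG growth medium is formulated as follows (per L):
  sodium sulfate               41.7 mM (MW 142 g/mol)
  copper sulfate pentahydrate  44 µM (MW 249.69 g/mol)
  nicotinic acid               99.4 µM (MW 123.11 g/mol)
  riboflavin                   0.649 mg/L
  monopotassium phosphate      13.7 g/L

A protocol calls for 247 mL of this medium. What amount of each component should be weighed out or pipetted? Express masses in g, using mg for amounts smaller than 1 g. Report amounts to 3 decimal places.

Working volume: 247 mL = 0.247 L.
sodium sulfate: 41.7 mmol/L × 142 g/mol × 0.247 L ÷ 1000 = 1.463 g
copper sulfate pentahydrate: 44 µmol/L × 249.69 g/mol × 0.247 L ÷ 1000 = 2.714 mg
nicotinic acid: 99.4 µmol/L × 123.11 g/mol × 0.247 L ÷ 1000 = 3.023 mg
riboflavin: 0.649 mg/L × 0.247 L = 0.160 mg
monopotassium phosphate: 13.7 g/L × 0.247 L = 3.384 g

sodium sulfate 1.463 g; copper sulfate pentahydrate 2.714 mg; nicotinic acid 3.023 mg; riboflavin 0.160 mg; monopotassium phosphate 3.384 g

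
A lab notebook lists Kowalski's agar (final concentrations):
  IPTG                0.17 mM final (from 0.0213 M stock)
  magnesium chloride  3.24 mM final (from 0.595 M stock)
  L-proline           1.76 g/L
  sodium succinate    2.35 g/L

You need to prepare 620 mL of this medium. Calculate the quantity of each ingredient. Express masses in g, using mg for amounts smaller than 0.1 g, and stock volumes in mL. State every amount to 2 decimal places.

IPTG 4.95 mL; magnesium chloride 3.38 mL; L-proline 1.09 g; sodium succinate 1.46 g

Working volume: 620 mL = 0.62 L.
IPTG: C1V1 = C2V2 → 0.17 mM × 620 mL ÷ 21.3 mM = 4.95 mL
magnesium chloride: dilute stock: 3.24 mM × 620 mL ÷ 595 mM = 3.38 mL
L-proline: 1.76 g/L × 0.62 L = 1.09 g
sodium succinate: 2.35 g/L × 0.62 L = 1.46 g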